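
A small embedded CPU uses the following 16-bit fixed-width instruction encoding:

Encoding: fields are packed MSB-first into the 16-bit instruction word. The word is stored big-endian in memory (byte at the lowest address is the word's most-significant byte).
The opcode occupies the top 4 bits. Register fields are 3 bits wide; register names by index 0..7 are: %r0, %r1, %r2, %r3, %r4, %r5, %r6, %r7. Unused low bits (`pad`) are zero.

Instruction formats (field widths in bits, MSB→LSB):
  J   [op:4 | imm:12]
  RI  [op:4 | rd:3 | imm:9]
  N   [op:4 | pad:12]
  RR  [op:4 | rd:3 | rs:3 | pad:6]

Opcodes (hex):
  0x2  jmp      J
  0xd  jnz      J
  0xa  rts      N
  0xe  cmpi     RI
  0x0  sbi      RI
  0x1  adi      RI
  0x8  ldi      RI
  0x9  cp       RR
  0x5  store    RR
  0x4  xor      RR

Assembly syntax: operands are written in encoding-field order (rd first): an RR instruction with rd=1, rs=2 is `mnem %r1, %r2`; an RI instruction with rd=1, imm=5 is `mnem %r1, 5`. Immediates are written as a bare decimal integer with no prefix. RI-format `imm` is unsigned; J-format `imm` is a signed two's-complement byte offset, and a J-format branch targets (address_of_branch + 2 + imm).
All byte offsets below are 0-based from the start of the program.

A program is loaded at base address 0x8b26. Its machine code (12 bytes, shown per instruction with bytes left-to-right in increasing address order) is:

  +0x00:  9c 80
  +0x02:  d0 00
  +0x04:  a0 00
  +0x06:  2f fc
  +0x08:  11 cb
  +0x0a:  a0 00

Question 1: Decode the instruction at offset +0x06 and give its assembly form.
jmp -4

@+06  big-endian(2f fc) = 0x2ffc
  op=0x2ffc>>12=0x2 ⇒ jmp (J)
  imm@[11:0]=0xffc (s12→-4) ⇒ -4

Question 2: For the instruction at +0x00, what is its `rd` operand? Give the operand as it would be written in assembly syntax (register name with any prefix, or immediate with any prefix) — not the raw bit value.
%r6

off 0x00: read 9c 80 as big → 0x9c80
  top 4b → 0x9 → cp [RR]
  rd: (w>>9)&0x7=0x6 → %r6
  rs: (w>>6)&0x7=0x2 → %r2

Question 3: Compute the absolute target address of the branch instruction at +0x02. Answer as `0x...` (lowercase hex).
0x8b2a

@+02  big-endian(d0 00) = 0xd000
  op=0xd000>>12=0xd ⇒ jnz (J)
  imm@[11:0]=0x0 ⇒ 0
  target = base 0x8b26 + off 0x02 + 2 + imm 0 = 0x8b2a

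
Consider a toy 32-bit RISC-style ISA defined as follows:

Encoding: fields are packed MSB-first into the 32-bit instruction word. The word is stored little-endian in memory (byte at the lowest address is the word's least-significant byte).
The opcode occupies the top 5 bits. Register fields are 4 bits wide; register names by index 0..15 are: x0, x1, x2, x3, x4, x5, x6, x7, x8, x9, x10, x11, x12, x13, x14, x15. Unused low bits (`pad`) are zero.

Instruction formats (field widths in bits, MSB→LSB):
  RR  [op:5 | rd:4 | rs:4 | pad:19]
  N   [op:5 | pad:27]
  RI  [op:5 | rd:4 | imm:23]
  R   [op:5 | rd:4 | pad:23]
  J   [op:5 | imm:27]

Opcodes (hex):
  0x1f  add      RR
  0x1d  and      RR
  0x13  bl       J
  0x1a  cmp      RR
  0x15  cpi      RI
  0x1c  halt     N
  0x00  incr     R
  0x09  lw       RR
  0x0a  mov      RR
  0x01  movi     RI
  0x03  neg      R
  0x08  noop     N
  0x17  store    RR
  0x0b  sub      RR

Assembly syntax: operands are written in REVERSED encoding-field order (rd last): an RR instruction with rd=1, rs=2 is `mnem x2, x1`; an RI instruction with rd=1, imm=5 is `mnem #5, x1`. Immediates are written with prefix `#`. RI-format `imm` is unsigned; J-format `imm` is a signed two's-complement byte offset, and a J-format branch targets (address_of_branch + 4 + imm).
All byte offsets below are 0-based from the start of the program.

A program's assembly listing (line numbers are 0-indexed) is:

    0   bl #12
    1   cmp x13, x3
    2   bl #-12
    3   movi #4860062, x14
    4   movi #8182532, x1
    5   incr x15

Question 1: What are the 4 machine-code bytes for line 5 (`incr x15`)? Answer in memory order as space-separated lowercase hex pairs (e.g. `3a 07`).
00 00 80 07

5. incr fields op=0x0:5|rd=15:4|pad=0:23 → word 07800000h → 00 00 80 07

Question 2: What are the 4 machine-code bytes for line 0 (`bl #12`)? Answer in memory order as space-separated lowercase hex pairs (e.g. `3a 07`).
0c 00 00 98

line 0 (bl): pack op=0x13:5|imm=12:27 = 0x9800000c; little→ 0c 00 00 98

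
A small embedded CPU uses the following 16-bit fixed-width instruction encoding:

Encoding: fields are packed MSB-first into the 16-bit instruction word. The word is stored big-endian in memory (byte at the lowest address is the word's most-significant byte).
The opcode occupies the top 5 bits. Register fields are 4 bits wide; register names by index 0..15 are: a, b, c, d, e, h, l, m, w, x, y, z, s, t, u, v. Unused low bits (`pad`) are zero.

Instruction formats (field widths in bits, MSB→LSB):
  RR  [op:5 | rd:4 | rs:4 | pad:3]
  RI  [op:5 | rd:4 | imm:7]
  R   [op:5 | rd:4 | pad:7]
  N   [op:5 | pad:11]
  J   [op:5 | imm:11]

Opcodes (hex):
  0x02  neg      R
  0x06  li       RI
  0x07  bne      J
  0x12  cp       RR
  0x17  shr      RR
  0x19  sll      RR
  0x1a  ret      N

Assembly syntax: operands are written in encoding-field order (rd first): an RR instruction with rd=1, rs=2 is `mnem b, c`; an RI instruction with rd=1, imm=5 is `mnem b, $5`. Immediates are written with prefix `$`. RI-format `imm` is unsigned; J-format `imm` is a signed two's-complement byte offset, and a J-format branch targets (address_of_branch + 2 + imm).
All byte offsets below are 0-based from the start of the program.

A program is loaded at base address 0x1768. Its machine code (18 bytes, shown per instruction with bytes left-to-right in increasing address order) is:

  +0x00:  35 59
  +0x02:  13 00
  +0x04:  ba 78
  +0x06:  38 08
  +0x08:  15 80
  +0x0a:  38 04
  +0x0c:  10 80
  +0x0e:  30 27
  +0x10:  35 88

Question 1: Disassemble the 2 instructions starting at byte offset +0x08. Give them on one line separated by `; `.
off 0x08: read 15 80 as big → 0x1580
  opcode bits[15:11]=0x2: neg/R
  [10:7] rd=11 = z
off 0x0a: read 38 04 as big → 0x3804
  opcode bits[15:11]=0x7: bne/J
  [10:0] imm=4 = $4

neg z; bne $4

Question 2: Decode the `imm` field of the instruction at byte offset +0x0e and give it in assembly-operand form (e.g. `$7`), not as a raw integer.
off 0x0e: read 30 27 as big → 0x3027
  top 5b → 0x6 → li [RI]
  [10:7] rd=0 = a
  [6:0] imm=39 = $39

$39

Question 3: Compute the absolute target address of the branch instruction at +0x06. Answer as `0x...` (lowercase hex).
0x1778

off 0x06: read 38 08 as big → 0x3808
  opcode bits[15:11]=0x7: bne/J
  [10:0] imm=8 = $8
  target = base 0x1768 + off 0x06 + 2 + imm 8 = 0x1778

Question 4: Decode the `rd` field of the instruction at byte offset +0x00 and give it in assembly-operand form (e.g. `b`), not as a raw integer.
[00] 35 59 → 0x3559
  op=0x3559>>11=0x6 ⇒ li (RI)
  rd: (w>>7)&0xf=0xa → y
  imm: (w>>0)&0x7f=0x59 → $89

y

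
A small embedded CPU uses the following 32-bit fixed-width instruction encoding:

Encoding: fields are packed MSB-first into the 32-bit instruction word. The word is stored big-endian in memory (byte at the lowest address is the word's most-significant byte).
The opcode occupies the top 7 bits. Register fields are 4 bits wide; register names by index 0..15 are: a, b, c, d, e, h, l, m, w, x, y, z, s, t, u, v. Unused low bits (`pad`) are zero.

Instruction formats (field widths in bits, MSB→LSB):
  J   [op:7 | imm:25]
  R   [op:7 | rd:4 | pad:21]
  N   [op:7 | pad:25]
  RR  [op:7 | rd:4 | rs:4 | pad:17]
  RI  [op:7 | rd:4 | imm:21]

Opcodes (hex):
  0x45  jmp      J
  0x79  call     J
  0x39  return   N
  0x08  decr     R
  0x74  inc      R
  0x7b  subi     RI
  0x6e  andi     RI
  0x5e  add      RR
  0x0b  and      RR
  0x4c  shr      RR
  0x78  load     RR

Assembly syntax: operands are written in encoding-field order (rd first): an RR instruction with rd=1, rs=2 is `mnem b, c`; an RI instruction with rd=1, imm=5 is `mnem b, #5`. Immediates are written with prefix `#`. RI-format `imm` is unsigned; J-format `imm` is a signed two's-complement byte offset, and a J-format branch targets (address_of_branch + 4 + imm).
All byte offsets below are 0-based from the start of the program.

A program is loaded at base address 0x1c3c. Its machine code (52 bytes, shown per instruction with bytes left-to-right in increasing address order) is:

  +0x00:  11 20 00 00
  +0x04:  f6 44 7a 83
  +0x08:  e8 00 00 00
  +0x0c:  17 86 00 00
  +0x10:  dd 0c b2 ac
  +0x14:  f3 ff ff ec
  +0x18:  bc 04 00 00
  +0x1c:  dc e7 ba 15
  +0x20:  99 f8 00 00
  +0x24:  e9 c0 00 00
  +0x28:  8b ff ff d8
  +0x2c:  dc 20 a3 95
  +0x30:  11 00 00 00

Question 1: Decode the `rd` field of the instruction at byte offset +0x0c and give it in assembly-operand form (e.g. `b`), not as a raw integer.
@+0c  big-endian(17 86 00 00) = 0x17860000
  op=0x17860000>>25=0xb ⇒ and (RR)
  rd@[24:21]=0xc ⇒ s
  rs@[20:17]=0x3 ⇒ d

s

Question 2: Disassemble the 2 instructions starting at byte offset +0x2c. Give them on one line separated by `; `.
andi b, #41877; decr w

@+2c  big-endian(dc 20 a3 95) = 0xdc20a395
  op=0xdc20a395>>25=0x6e ⇒ andi (RI)
  [24:21] rd=1 = b
  [20:0] imm=41877 = #41877
@+30  big-endian(11 00 00 00) = 0x11000000
  op=0x11000000>>25=0x8 ⇒ decr (R)
  [24:21] rd=8 = w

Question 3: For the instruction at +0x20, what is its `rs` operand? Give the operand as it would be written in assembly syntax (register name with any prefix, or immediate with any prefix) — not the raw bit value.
[20] 99 f8 00 00 → 0x99f80000
  opcode bits[31:25]=0x4c: shr/RR
  rd@[24:21]=0xf ⇒ v
  rs@[20:17]=0xc ⇒ s

s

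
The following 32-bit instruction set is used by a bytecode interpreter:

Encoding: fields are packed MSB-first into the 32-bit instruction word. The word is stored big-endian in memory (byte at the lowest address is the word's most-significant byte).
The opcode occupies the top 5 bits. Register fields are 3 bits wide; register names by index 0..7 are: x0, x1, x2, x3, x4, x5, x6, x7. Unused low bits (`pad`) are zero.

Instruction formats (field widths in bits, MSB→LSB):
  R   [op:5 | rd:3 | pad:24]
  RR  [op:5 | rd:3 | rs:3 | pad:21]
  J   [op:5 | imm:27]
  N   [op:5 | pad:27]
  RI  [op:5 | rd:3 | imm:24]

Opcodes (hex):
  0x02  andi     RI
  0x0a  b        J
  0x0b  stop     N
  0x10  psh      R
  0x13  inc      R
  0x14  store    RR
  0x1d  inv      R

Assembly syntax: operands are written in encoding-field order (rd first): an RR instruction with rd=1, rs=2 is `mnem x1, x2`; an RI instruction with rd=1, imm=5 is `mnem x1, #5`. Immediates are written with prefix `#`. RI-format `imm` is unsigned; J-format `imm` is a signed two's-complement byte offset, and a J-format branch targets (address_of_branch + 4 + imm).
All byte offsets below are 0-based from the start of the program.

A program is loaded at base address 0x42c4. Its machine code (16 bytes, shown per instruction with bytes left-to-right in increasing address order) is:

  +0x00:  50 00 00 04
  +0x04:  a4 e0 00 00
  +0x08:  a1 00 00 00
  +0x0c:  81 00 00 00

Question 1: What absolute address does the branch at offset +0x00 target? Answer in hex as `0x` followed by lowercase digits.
0x42cc

+0x00: 50 00 00 04 ⇒ word 0x50000004 (big)
  top 5b → 0xa → b [J]
  imm: (w>>0)&0x7ffffff=0x4 → #4
  target = base 0x42c4 + off 0x00 + 4 + imm 4 = 0x42cc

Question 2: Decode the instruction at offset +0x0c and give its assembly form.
+0x0c: 81 00 00 00 ⇒ word 0x81000000 (big)
  op=0x81000000>>27=0x10 ⇒ psh (R)
  rd: (w>>24)&0x7=0x1 → x1

psh x1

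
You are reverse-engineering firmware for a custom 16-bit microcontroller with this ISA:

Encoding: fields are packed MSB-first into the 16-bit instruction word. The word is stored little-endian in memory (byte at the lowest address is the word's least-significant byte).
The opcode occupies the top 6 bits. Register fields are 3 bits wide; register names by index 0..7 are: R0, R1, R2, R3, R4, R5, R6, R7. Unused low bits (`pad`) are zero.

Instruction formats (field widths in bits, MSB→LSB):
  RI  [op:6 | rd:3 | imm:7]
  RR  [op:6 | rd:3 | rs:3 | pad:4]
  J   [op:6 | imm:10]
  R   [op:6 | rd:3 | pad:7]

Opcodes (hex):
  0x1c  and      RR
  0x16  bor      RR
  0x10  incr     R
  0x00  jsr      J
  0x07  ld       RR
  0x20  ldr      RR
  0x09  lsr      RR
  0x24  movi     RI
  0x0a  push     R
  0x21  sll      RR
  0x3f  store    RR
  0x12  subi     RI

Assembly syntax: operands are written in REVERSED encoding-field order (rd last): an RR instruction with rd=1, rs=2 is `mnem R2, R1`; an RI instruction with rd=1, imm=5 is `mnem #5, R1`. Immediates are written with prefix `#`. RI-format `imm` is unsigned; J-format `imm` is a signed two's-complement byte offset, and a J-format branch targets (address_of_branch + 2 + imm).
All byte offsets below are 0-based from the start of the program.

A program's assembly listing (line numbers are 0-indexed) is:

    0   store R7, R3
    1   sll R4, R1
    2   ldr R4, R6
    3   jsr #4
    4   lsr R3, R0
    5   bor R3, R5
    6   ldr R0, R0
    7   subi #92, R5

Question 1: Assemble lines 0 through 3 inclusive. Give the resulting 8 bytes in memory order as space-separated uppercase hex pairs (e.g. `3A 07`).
line 0 (store): pack op=0x3f:6|rd=3:3|rs=7:3|pad=0:4 = 0xfdf0; little→ f0 fd
line 1 (sll): pack op=0x21:6|rd=1:3|rs=4:3|pad=0:4 = 0x84c0; little→ c0 84
line 2 (ldr): pack op=0x20:6|rd=6:3|rs=4:3|pad=0:4 = 0x8340; little→ 40 83
line 3 (jsr): pack op=0x0:6|imm=4:10 = 0x0004; little→ 04 00

F0 FD C0 84 40 83 04 00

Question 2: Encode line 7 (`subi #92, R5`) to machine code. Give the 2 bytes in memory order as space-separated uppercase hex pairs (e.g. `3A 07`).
DC 4A

line 7 (subi): pack op=0x12:6|rd=5:3|imm=92:7 = 0x4adc; little→ dc 4a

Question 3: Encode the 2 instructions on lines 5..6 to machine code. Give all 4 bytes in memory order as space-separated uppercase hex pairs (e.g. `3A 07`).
B0 5A 00 80

L5: bor op=0x16:6|rd=5:3|rs=3:3|pad=0:4 ⇒ 0x5ab0 ⇒ little b0 5a
L6: ldr op=0x20:6|rd=0:3|rs=0:3|pad=0:4 ⇒ 0x8000 ⇒ little 00 80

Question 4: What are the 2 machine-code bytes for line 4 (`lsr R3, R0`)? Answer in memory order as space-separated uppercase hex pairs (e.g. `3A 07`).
line 4 (lsr): pack op=0x9:6|rd=0:3|rs=3:3|pad=0:4 = 0x2430; little→ 30 24

30 24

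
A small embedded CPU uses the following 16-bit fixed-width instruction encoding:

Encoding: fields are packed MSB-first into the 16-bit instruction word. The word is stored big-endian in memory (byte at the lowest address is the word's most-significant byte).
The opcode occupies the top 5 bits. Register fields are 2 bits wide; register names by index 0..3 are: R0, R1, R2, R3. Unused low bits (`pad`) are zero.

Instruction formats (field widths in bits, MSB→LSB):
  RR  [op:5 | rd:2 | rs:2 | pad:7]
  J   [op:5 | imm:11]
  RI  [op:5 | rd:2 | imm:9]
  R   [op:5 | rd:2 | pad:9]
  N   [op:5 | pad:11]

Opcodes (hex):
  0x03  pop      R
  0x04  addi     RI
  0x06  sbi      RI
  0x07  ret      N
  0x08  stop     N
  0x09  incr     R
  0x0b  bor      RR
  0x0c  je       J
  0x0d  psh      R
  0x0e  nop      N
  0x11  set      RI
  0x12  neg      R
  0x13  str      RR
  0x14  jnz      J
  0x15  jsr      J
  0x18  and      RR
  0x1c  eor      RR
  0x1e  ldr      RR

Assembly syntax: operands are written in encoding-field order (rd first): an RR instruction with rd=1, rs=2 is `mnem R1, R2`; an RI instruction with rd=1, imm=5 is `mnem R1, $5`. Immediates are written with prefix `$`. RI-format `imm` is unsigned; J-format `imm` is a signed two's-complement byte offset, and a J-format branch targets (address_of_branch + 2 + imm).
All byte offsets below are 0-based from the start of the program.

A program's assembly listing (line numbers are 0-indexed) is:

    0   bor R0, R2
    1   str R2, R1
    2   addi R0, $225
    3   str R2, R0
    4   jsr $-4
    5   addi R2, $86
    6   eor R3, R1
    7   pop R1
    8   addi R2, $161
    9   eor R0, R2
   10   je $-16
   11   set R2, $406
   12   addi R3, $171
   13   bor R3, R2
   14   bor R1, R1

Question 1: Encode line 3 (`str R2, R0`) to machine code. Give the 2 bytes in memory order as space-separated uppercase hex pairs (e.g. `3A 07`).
9C 00

3. str fields op=0x13:5|rd=2:2|rs=0:2|pad=0:7 → word 9c00h → 9c 00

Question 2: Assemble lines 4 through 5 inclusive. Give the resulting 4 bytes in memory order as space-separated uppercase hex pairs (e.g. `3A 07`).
L4: jsr op=0x15:5|imm=-4:11 ⇒ 0xaffc ⇒ big af fc
L5: addi op=0x4:5|rd=2:2|imm=86:9 ⇒ 0x2456 ⇒ big 24 56

AF FC 24 56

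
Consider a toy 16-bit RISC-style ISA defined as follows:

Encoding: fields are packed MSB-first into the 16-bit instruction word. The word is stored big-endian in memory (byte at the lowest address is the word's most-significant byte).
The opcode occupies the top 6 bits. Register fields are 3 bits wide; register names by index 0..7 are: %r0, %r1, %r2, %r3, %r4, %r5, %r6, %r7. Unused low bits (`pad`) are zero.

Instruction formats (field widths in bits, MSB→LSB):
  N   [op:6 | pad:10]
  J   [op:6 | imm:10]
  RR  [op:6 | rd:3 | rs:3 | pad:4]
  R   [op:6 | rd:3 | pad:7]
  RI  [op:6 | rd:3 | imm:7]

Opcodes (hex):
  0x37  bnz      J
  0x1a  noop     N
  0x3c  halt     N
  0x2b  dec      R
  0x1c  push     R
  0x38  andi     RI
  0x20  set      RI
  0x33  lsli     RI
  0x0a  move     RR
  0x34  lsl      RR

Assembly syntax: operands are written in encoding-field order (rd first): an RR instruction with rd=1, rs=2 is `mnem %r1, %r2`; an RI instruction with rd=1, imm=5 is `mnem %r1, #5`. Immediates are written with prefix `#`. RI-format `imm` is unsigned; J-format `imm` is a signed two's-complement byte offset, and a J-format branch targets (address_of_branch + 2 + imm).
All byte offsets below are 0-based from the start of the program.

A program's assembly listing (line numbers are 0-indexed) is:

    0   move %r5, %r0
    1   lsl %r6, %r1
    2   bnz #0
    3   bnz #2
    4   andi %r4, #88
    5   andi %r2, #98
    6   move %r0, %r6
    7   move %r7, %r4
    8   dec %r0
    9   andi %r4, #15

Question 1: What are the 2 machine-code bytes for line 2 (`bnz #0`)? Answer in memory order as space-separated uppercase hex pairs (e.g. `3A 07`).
DC 00

2. bnz fields op=0x37:6|imm=0:10 → word dc00h → dc 00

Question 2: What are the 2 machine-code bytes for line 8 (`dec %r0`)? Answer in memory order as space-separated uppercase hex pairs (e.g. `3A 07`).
AC 00

8. dec fields op=0x2b:6|rd=0:3|pad=0:7 → word ac00h → ac 00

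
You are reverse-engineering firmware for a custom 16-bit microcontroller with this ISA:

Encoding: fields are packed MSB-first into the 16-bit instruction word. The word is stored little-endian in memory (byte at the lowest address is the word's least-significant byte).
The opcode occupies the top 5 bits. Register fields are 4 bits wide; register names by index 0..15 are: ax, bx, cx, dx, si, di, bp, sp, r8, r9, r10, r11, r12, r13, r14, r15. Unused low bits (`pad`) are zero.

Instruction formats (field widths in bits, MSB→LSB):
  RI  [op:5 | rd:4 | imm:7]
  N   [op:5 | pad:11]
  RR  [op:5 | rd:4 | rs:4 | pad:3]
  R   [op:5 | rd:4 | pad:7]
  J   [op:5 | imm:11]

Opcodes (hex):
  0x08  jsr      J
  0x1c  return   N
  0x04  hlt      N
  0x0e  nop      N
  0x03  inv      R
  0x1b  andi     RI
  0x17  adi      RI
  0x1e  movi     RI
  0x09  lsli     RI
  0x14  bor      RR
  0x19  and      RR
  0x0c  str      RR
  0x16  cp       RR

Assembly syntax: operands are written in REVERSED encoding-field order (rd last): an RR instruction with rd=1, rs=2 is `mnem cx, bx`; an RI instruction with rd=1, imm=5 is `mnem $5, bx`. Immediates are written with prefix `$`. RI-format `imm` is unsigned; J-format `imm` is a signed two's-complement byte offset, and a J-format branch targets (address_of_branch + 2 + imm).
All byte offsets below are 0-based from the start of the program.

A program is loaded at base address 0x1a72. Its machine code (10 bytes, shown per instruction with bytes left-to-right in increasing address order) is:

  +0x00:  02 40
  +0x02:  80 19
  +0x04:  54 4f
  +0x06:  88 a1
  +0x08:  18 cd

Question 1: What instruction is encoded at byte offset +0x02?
off 0x02: read 80 19 as little → 0x1980
  op=0x1980>>11=0x3 ⇒ inv (R)
  rd: (w>>7)&0xf=0x3 → dx

inv dx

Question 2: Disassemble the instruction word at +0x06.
bor bx, dx

off 0x06: read 88 a1 as little → 0xa188
  opcode bits[15:11]=0x14: bor/RR
  rd@[10:7]=0x3 ⇒ dx
  rs@[6:3]=0x1 ⇒ bx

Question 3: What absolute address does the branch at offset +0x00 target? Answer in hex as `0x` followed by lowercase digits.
0x1a76

[00] 02 40 → 0x4002
  top 5b → 0x8 → jsr [J]
  imm: (w>>0)&0x7ff=0x2 → $2
  target = base 0x1a72 + off 0x00 + 2 + imm 2 = 0x1a76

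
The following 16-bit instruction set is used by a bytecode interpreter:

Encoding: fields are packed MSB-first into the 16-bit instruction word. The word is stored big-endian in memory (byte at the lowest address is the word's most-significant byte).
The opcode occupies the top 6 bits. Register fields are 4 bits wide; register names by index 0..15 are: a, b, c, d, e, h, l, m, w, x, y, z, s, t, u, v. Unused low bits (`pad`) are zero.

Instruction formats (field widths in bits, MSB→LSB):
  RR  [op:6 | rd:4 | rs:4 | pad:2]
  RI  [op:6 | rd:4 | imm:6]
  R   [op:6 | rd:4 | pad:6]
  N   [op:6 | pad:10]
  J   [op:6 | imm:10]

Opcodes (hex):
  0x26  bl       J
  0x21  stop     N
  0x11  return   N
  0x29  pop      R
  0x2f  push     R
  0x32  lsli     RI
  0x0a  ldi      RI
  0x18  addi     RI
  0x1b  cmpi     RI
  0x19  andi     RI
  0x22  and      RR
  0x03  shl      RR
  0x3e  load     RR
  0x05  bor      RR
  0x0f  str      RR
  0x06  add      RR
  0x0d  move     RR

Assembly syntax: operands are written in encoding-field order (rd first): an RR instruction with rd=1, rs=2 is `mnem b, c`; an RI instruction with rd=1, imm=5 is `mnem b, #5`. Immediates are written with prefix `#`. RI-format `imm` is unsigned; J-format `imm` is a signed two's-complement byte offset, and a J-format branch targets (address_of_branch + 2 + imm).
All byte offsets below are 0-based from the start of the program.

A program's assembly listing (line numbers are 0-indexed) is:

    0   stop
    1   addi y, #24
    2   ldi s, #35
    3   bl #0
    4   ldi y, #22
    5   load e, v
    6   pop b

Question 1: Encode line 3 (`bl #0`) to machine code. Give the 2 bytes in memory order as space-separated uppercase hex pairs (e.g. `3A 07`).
3. bl fields op=0x26:6|imm=0:10 → word 9800h → 98 00

98 00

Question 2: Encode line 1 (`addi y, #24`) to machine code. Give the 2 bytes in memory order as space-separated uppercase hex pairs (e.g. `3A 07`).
62 98

1. addi fields op=0x18:6|rd=10:4|imm=24:6 → word 6298h → 62 98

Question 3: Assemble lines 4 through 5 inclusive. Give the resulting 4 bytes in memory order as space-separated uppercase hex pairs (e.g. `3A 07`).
line 4 (ldi): pack op=0xa:6|rd=10:4|imm=22:6 = 0x2a96; big→ 2a 96
line 5 (load): pack op=0x3e:6|rd=4:4|rs=15:4|pad=0:2 = 0xf93c; big→ f9 3c

2A 96 F9 3C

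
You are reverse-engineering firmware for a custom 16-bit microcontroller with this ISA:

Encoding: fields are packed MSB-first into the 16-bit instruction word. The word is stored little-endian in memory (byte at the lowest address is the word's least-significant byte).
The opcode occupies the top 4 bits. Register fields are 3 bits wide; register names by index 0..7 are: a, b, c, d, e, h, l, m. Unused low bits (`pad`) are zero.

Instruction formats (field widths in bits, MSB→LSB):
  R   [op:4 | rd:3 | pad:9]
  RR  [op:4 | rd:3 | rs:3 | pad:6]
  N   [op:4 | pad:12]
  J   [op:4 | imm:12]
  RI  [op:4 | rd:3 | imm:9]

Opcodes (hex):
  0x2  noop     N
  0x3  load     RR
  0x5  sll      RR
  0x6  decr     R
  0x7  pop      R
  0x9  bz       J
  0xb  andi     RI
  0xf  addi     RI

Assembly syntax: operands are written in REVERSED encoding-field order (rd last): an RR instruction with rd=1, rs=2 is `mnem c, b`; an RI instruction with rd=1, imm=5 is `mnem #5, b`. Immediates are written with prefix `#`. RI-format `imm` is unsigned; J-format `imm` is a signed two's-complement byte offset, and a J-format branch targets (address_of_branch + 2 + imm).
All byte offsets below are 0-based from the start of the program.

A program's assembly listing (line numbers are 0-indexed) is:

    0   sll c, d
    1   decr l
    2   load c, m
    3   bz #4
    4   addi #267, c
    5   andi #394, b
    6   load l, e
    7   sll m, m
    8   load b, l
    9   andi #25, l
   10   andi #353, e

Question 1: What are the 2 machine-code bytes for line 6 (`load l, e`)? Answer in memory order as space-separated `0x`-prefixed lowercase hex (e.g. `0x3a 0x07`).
line 6 (load): pack op=0x3:4|rd=4:3|rs=6:3|pad=0:6 = 0x3980; little→ 80 39

0x80 0x39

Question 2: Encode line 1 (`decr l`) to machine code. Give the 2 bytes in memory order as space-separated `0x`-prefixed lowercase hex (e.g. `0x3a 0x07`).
0x00 0x6c

1. decr fields op=0x6:4|rd=6:3|pad=0:9 → word 6c00h → 00 6c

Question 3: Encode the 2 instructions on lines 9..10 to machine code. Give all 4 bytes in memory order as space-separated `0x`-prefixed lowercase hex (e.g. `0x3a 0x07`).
0x19 0xbc 0x61 0xb9

L9: andi op=0xb:4|rd=6:3|imm=25:9 ⇒ 0xbc19 ⇒ little 19 bc
L10: andi op=0xb:4|rd=4:3|imm=353:9 ⇒ 0xb961 ⇒ little 61 b9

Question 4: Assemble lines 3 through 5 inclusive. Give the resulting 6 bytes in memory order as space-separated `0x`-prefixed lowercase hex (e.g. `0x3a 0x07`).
0x04 0x90 0x0b 0xf5 0x8a 0xb3

L3: bz op=0x9:4|imm=4:12 ⇒ 0x9004 ⇒ little 04 90
L4: addi op=0xf:4|rd=2:3|imm=267:9 ⇒ 0xf50b ⇒ little 0b f5
L5: andi op=0xb:4|rd=1:3|imm=394:9 ⇒ 0xb38a ⇒ little 8a b3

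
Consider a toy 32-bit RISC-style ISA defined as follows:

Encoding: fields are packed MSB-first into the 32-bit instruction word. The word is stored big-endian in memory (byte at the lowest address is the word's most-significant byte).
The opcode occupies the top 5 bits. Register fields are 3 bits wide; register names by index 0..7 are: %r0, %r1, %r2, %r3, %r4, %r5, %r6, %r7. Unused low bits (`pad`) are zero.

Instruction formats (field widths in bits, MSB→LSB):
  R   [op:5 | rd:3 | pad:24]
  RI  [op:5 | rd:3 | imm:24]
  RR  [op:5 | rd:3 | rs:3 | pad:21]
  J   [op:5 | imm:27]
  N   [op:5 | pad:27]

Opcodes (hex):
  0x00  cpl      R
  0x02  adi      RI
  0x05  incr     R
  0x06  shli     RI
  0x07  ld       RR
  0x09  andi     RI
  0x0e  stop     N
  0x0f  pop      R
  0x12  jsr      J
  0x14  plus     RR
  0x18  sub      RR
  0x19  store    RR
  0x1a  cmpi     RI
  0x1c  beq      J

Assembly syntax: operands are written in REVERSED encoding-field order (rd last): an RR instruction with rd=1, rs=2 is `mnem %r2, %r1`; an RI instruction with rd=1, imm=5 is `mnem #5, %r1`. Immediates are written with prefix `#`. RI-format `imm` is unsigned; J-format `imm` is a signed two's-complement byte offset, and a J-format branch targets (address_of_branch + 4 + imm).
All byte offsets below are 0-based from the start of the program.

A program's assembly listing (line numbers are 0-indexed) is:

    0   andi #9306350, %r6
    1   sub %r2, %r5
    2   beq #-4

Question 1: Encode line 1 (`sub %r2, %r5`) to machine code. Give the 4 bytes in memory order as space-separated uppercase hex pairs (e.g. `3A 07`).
C5 40 00 00

L1: sub op=0x18:5|rd=5:3|rs=2:3|pad=0:21 ⇒ 0xc5400000 ⇒ big c5 40 00 00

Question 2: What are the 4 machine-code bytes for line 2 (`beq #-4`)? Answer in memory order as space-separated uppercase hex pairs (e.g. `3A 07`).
E7 FF FF FC

2. beq fields op=0x1c:5|imm=-4:27 → word e7fffffch → e7 ff ff fc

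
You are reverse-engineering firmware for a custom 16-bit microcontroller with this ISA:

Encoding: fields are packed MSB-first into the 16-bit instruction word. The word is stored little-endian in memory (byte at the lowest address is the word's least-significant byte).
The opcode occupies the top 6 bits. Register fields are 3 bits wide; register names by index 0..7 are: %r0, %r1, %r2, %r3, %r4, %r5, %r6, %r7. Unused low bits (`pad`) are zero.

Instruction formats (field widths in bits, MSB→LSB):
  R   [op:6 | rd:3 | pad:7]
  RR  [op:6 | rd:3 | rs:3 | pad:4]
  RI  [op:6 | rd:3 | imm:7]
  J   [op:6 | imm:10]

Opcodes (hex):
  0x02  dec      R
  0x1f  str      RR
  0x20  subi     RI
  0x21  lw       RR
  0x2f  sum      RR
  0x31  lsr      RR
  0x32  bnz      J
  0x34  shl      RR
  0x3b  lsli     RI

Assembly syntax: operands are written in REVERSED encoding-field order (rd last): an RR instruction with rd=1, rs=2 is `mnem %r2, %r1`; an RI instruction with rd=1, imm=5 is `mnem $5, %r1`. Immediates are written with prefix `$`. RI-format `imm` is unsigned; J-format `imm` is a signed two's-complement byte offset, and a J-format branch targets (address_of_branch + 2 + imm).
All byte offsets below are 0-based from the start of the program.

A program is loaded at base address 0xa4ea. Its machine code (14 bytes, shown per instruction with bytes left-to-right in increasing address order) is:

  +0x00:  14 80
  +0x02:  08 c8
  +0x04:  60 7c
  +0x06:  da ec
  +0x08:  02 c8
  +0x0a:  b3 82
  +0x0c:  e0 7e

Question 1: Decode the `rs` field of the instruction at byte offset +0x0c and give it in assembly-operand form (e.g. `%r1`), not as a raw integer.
@+0c  little-endian(e0 7e) = 0x7ee0
  op=0x7ee0>>10=0x1f ⇒ str (RR)
  [9:7] rd=5 = %r5
  [6:4] rs=6 = %r6

%r6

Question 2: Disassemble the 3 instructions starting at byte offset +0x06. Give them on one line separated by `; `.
@+06  little-endian(da ec) = 0xecda
  opcode bits[15:10]=0x3b: lsli/RI
  rd@[9:7]=0x1 ⇒ %r1
  imm@[6:0]=0x5a ⇒ $90
@+08  little-endian(02 c8) = 0xc802
  opcode bits[15:10]=0x32: bnz/J
  imm@[9:0]=0x2 ⇒ $2
@+0a  little-endian(b3 82) = 0x82b3
  opcode bits[15:10]=0x20: subi/RI
  rd@[9:7]=0x5 ⇒ %r5
  imm@[6:0]=0x33 ⇒ $51

lsli $90, %r1; bnz $2; subi $51, %r5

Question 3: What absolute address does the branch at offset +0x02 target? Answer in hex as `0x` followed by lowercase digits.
0xa4f6

+0x02: 08 c8 ⇒ word 0xc808 (little)
  top 6b → 0x32 → bnz [J]
  imm@[9:0]=0x8 ⇒ $8
  target = base 0xa4ea + off 0x02 + 2 + imm 8 = 0xa4f6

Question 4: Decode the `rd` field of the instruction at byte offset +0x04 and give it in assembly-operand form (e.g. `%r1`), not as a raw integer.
@+04  little-endian(60 7c) = 0x7c60
  top 6b → 0x1f → str [RR]
  rd@[9:7]=0x0 ⇒ %r0
  rs@[6:4]=0x6 ⇒ %r6

%r0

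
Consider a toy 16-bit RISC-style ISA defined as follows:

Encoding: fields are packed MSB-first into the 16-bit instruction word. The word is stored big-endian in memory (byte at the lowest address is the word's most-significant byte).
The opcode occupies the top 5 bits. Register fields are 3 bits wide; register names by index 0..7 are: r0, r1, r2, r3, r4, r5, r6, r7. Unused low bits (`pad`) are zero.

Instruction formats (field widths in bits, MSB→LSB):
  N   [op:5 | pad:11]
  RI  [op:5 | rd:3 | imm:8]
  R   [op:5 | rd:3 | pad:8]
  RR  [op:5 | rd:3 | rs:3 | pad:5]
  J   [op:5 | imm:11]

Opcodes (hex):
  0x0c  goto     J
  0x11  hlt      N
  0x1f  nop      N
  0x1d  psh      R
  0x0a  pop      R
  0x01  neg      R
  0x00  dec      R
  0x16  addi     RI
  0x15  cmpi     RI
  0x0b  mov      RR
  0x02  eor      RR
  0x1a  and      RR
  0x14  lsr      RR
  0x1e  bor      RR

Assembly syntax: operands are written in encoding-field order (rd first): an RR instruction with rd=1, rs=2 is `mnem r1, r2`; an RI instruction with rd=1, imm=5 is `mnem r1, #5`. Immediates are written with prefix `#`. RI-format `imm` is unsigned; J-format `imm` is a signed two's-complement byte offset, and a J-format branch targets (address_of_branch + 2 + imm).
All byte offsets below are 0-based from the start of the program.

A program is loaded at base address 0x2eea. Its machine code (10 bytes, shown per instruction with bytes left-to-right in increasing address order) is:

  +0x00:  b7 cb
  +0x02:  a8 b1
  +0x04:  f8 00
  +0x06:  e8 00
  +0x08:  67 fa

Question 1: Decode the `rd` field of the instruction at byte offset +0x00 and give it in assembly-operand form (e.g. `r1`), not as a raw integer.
r7

[00] b7 cb → 0xb7cb
  top 5b → 0x16 → addi [RI]
  rd@[10:8]=0x7 ⇒ r7
  imm@[7:0]=0xcb ⇒ #203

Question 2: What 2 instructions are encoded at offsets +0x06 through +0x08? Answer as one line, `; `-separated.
[06] e8 00 → 0xe800
  opcode bits[15:11]=0x1d: psh/R
  [10:8] rd=0 = r0
[08] 67 fa → 0x67fa
  opcode bits[15:11]=0xc: goto/J
  [10:0] imm=2042 (s11→-6) = #-6

psh r0; goto #-6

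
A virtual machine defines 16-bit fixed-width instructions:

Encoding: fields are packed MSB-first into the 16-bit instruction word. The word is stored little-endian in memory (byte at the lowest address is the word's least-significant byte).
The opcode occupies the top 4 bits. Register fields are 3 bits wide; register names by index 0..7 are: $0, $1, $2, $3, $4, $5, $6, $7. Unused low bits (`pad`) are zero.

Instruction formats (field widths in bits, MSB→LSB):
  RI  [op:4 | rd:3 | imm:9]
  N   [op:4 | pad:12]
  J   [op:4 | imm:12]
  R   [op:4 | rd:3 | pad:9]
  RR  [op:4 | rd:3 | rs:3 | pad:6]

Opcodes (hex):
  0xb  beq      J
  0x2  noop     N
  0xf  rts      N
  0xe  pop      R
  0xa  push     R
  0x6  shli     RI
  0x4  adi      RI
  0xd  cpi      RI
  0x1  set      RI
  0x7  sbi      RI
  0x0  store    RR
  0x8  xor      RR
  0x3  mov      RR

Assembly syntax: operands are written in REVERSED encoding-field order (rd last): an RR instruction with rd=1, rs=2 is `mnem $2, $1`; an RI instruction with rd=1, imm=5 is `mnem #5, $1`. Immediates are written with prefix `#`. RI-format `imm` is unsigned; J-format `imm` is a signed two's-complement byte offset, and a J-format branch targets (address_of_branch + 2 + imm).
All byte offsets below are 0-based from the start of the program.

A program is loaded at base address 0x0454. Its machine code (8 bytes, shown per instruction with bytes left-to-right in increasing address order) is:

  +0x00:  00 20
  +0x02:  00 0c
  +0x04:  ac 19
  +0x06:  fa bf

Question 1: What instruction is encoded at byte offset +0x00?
+0x00: 00 20 ⇒ word 0x2000 (little)
  opcode bits[15:12]=0x2: noop/N

noop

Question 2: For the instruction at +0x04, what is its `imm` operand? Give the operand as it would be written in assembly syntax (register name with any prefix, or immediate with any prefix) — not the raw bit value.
[04] ac 19 → 0x19ac
  opcode bits[15:12]=0x1: set/RI
  rd: (w>>9)&0x7=0x4 → $4
  imm: (w>>0)&0x1ff=0x1ac → #428

#428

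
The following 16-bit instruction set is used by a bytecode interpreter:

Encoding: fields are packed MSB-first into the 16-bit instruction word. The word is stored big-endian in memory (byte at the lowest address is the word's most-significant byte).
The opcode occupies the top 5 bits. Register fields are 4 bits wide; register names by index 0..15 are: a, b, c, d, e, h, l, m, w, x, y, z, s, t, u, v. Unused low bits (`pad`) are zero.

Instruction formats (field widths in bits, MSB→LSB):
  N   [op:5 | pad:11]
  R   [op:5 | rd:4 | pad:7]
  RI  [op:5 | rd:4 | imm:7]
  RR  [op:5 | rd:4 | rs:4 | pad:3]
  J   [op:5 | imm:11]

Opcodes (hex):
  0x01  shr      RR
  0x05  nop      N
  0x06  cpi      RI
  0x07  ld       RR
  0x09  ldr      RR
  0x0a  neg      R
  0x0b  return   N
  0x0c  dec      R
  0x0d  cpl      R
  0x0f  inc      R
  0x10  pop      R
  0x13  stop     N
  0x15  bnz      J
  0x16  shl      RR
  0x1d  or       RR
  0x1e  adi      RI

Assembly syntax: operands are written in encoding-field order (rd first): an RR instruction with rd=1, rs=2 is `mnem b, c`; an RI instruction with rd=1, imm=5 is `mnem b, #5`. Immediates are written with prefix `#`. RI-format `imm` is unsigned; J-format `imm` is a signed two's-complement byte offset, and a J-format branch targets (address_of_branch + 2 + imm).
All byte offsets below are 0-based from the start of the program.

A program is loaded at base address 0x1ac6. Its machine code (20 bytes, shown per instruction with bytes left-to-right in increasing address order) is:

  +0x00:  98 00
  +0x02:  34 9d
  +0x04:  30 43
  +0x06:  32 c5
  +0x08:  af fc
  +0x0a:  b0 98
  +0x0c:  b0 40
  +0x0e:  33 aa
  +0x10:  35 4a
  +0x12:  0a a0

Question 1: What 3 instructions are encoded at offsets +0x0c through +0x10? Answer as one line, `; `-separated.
@+0c  big-endian(b0 40) = 0xb040
  op=0xb040>>11=0x16 ⇒ shl (RR)
  rd: (w>>7)&0xf=0x0 → a
  rs: (w>>3)&0xf=0x8 → w
@+0e  big-endian(33 aa) = 0x33aa
  op=0x33aa>>11=0x6 ⇒ cpi (RI)
  rd: (w>>7)&0xf=0x7 → m
  imm: (w>>0)&0x7f=0x2a → #42
@+10  big-endian(35 4a) = 0x354a
  op=0x354a>>11=0x6 ⇒ cpi (RI)
  rd: (w>>7)&0xf=0xa → y
  imm: (w>>0)&0x7f=0x4a → #74

shl a, w; cpi m, #42; cpi y, #74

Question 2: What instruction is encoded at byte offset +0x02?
cpi x, #29

+0x02: 34 9d ⇒ word 0x349d (big)
  top 5b → 0x6 → cpi [RI]
  rd@[10:7]=0x9 ⇒ x
  imm@[6:0]=0x1d ⇒ #29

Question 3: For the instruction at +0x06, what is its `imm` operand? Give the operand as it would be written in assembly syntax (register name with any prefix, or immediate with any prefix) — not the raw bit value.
#69

[06] 32 c5 → 0x32c5
  opcode bits[15:11]=0x6: cpi/RI
  [10:7] rd=5 = h
  [6:0] imm=69 = #69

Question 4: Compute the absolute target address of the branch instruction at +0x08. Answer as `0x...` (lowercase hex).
0x1acc

+0x08: af fc ⇒ word 0xaffc (big)
  top 5b → 0x15 → bnz [J]
  imm@[10:0]=0x7fc (s11→-4) ⇒ #-4
  target = base 0x1ac6 + off 0x08 + 2 + imm -4 = 0x1acc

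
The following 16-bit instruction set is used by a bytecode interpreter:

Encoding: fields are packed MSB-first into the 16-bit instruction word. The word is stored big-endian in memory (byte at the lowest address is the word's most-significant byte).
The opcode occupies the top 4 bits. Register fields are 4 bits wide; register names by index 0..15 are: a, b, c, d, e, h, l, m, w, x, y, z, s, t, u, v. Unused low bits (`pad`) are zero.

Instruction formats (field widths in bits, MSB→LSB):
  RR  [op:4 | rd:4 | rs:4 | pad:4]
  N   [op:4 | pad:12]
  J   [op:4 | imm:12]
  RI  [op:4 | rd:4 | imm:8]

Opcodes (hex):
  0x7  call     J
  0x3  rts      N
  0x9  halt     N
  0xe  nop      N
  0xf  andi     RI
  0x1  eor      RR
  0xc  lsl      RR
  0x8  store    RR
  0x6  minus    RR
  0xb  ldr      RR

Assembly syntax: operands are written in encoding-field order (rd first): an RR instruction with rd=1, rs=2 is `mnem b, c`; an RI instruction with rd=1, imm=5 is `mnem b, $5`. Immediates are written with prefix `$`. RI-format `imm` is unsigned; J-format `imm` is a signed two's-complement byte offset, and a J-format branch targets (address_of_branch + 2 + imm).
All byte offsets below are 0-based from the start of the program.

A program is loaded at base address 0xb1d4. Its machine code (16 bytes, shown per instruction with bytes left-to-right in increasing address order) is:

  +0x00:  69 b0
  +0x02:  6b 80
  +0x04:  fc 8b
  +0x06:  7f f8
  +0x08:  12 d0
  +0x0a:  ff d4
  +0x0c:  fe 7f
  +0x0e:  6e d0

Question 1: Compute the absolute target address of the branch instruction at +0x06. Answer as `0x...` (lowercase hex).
[06] 7f f8 → 0x7ff8
  opcode bits[15:12]=0x7: call/J
  imm: (w>>0)&0xfff=0xff8 (s12→-8) → $-8
  target = base 0xb1d4 + off 0x06 + 2 + imm -8 = 0xb1d4

0xb1d4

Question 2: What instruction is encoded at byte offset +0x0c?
andi u, $127

@+0c  big-endian(fe 7f) = 0xfe7f
  opcode bits[15:12]=0xf: andi/RI
  [11:8] rd=14 = u
  [7:0] imm=127 = $127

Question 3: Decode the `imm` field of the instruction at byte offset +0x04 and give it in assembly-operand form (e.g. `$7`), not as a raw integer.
@+04  big-endian(fc 8b) = 0xfc8b
  opcode bits[15:12]=0xf: andi/RI
  [11:8] rd=12 = s
  [7:0] imm=139 = $139

$139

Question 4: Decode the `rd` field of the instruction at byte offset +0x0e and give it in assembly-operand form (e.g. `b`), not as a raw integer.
@+0e  big-endian(6e d0) = 0x6ed0
  top 4b → 0x6 → minus [RR]
  rd@[11:8]=0xe ⇒ u
  rs@[7:4]=0xd ⇒ t

u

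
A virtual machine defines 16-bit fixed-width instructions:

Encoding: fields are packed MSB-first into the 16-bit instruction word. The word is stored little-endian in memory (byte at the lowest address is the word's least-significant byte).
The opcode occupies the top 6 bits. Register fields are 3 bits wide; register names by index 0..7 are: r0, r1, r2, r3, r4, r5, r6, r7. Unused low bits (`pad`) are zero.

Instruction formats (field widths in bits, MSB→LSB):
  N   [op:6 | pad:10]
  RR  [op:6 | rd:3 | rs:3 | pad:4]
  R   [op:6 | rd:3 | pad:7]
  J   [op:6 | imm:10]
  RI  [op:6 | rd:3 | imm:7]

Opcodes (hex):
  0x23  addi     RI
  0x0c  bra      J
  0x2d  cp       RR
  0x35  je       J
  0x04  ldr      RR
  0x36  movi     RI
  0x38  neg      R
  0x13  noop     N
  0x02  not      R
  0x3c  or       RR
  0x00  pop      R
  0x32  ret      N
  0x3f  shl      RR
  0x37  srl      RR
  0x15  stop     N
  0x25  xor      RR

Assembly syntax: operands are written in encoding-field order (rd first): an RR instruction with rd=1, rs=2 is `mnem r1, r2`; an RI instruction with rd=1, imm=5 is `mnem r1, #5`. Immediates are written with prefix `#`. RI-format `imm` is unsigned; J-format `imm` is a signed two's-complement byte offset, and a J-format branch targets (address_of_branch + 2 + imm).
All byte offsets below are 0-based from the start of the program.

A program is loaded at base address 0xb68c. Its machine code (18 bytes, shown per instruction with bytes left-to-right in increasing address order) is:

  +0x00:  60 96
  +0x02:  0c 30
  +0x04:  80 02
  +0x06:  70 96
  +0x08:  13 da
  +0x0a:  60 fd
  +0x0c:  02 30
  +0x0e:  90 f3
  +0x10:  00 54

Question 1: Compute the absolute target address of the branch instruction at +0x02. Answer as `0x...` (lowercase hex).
@+02  little-endian(0c 30) = 0x300c
  op=0x300c>>10=0xc ⇒ bra (J)
  imm: (w>>0)&0x3ff=0xc → #12
  target = base 0xb68c + off 0x02 + 2 + imm 12 = 0xb69c

0xb69c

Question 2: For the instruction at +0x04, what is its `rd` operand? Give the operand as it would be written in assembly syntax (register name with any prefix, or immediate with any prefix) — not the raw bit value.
r5

@+04  little-endian(80 02) = 0x0280
  opcode bits[15:10]=0x0: pop/R
  [9:7] rd=5 = r5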